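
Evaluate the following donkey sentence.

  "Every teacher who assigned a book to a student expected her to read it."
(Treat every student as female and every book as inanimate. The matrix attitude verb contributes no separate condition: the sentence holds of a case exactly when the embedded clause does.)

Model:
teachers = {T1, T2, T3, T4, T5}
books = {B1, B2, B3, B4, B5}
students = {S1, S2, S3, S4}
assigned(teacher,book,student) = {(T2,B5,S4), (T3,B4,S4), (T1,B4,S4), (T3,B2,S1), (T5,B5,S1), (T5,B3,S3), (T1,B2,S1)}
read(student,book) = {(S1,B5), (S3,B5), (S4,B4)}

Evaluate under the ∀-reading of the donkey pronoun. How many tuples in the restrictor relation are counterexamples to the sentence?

4

"her" takes "a student" as antecedent and "it" takes "a book"; both are donkey pronouns co-varying with the restrictor.
Strong reading: for every (t,b,s) with assigned(t,b,s), read(s,b).
Restrictor triples: (T1,B2,S1)→read(S1,B2) ✗  (T1,B4,S4)→read(S4,B4) ✓  (T2,B5,S4)→read(S4,B5) ✗  (T3,B2,S1)→read(S1,B2) ✗  (T3,B4,S4)→read(S4,B4) ✓  (T5,B3,S3)→read(S3,B3) ✗  (T5,B5,S1)→read(S1,B5) ✓
Counterexamples (restrictor triples failing the scope): 4.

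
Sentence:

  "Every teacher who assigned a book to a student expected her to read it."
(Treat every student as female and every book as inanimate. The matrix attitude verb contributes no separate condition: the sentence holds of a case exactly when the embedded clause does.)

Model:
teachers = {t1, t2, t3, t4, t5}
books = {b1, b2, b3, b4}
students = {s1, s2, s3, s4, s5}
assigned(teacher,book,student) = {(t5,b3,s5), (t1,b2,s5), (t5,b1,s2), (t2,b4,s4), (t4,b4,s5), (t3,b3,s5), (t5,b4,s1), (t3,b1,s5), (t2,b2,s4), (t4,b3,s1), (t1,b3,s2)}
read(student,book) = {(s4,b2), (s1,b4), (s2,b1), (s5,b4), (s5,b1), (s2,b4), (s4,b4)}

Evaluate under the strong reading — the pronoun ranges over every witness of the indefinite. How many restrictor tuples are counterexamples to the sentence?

"her" takes "a student" as antecedent and "it" takes "a book"; both are donkey pronouns co-varying with the restrictor.
Strong reading: for every (t,b,s) with assigned(t,b,s), read(s,b).
Restrictor triples: (t1,b2,s5)→read(s5,b2) ✗  (t1,b3,s2)→read(s2,b3) ✗  (t2,b2,s4)→read(s4,b2) ✓  (t2,b4,s4)→read(s4,b4) ✓  (t3,b1,s5)→read(s5,b1) ✓  (t3,b3,s5)→read(s5,b3) ✗  (t4,b3,s1)→read(s1,b3) ✗  (t4,b4,s5)→read(s5,b4) ✓  (t5,b1,s2)→read(s2,b1) ✓  (t5,b3,s5)→read(s5,b3) ✗  (t5,b4,s1)→read(s1,b4) ✓
Counterexamples (restrictor triples failing the scope): 5.

5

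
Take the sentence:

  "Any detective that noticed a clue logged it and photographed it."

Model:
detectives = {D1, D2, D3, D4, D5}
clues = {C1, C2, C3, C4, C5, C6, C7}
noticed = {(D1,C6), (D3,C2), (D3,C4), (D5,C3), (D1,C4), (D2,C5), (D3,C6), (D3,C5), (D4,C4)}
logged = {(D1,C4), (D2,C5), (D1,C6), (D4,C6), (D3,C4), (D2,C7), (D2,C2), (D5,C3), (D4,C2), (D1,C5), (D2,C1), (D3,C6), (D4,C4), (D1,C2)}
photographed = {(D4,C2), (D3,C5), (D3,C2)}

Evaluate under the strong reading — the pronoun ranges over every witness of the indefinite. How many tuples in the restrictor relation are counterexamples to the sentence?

9

"it" takes "a clue" as antecedent — a donkey pronoun bound across the clause boundary.
Strong reading: for every (d,c) with noticed(d,c), logged(d,c) ∧ photographed(d,c).
Restrictor pairs: (D1,C4) ✗  (D1,C6) ✗  (D2,C5) ✗  (D3,C2) ✗  (D3,C4) ✗  (D3,C5) ✗  (D3,C6) ✗  (D4,C4) ✗  (D5,C3) ✗
Counterexamples (restrictor pairs failing the scope): 9.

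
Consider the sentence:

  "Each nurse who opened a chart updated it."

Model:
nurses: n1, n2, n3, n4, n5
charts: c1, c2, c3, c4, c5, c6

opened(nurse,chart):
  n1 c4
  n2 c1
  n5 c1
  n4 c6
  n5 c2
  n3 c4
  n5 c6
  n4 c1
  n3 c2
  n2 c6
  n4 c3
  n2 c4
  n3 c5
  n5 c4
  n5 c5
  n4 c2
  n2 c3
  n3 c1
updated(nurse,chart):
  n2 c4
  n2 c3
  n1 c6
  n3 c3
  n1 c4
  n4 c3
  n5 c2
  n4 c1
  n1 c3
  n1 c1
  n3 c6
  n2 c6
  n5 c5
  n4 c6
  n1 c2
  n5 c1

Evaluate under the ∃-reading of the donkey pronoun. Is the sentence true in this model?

"it" takes "a chart" as antecedent — a donkey pronoun bound across the clause boundary.
Weak reading: every nurse n with some opened-chart has at least one opened-chart c such that updated(n,c).
Per nurse: n1:✓  n2:✓  n3:✗  n4:✓  n5:✓
n3 has no witness among its opened-charts.

False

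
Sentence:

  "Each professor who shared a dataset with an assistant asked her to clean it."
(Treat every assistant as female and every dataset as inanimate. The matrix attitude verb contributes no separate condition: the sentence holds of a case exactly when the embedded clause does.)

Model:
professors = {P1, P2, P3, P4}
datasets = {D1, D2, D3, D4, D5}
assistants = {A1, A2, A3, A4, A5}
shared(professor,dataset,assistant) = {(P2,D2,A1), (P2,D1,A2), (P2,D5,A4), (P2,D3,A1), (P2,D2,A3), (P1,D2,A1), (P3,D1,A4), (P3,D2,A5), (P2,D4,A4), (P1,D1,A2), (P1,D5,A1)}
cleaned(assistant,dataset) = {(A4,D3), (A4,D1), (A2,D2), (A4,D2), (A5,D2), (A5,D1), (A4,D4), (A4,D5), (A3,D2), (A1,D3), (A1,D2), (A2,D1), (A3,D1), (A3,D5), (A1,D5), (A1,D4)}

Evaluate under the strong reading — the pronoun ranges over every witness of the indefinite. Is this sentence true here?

True

"her" takes "an assistant" as antecedent and "it" takes "a dataset"; both are donkey pronouns co-varying with the restrictor.
Strong reading: for every (p,d,a) with shared(p,d,a), cleaned(a,d).
Restrictor triples: (P1,D1,A2)→cleaned(A2,D1) ✓  (P1,D2,A1)→cleaned(A1,D2) ✓  (P1,D5,A1)→cleaned(A1,D5) ✓  (P2,D1,A2)→cleaned(A2,D1) ✓  (P2,D2,A1)→cleaned(A1,D2) ✓  (P2,D2,A3)→cleaned(A3,D2) ✓  (P2,D3,A1)→cleaned(A1,D3) ✓  (P2,D4,A4)→cleaned(A4,D4) ✓  (P2,D5,A4)→cleaned(A4,D5) ✓  (P3,D1,A4)→cleaned(A4,D1) ✓  (P3,D2,A5)→cleaned(A5,D2) ✓
Every restrictor triple satisfies the scope.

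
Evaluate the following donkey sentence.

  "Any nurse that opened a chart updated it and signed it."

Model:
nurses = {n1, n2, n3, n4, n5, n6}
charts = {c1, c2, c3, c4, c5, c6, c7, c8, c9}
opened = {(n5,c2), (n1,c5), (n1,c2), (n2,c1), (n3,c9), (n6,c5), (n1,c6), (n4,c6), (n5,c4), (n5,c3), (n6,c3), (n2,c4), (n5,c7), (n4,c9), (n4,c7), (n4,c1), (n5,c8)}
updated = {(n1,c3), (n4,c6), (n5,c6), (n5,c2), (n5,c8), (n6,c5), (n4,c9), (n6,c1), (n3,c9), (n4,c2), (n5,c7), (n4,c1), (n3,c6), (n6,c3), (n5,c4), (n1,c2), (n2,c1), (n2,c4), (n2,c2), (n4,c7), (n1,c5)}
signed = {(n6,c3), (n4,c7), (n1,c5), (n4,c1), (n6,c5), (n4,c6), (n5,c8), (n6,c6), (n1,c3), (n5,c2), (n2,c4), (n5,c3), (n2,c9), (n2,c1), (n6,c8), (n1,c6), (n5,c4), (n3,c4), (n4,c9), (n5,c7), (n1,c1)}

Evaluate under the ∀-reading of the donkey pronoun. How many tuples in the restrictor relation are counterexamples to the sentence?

4

"it" takes "a chart" as antecedent — a donkey pronoun bound across the clause boundary.
Strong reading: for every (n,c) with opened(n,c), updated(n,c) ∧ signed(n,c).
Restrictor pairs: (n1,c2) ✗  (n1,c5) ✓  (n1,c6) ✗  (n2,c1) ✓  (n2,c4) ✓  (n3,c9) ✗  (n4,c1) ✓  (n4,c6) ✓  (n4,c7) ✓  (n4,c9) ✓  (n5,c2) ✓  (n5,c3) ✗  (n5,c4) ✓  (n5,c7) ✓  (n5,c8) ✓  (n6,c3) ✓  (n6,c5) ✓
Counterexamples (restrictor pairs failing the scope): 4.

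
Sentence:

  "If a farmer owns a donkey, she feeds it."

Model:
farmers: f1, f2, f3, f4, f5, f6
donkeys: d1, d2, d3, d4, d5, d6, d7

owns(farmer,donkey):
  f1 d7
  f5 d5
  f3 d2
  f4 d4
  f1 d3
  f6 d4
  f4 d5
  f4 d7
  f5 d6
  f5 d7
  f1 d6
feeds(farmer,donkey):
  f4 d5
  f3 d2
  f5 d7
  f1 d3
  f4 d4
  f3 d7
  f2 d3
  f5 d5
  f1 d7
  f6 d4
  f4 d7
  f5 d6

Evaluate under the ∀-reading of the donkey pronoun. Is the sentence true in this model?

False

"it" takes "a donkey" as antecedent — a donkey pronoun bound across the clause boundary.
Strong reading: for every (f,d) with owns(f,d), feeds(f,d).
Restrictor pairs: (f1,d3) ✓  (f1,d6) ✗  (f1,d7) ✓  (f3,d2) ✓  (f4,d4) ✓  (f4,d5) ✓  (f4,d7) ✓  (f5,d5) ✓  (f5,d6) ✓  (f5,d7) ✓  (f6,d4) ✓
Counterexample: (f1,d6) is in owns but fails the scope.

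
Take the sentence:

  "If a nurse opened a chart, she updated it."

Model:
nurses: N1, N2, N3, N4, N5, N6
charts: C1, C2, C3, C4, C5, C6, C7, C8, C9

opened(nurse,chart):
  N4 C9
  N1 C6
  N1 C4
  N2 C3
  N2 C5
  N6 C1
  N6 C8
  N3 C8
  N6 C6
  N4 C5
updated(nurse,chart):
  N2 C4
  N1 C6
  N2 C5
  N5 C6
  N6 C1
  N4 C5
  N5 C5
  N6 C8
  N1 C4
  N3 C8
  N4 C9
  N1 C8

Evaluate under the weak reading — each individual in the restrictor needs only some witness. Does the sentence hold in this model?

True

"it" takes "a chart" as antecedent — a donkey pronoun bound across the clause boundary.
Weak reading: every nurse n with some opened-chart has at least one opened-chart c such that updated(n,c).
Per nurse: N1:✓  N2:✓  N3:✓  N4:✓  N6:✓
Every nurse in the restrictor has a witness.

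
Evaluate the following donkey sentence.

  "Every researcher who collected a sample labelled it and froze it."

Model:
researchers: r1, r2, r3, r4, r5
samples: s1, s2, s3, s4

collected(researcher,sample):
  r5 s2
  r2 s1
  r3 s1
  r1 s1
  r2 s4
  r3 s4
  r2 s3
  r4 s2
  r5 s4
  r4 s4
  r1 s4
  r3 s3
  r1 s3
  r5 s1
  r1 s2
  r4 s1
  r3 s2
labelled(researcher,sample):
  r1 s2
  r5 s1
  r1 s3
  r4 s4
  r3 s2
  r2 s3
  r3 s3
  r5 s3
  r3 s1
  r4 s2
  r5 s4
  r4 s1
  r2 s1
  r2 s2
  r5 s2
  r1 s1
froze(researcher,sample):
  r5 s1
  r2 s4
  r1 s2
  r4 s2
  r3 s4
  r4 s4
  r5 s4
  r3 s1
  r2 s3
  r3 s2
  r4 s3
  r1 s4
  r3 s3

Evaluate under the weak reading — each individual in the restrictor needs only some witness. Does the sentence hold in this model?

"it" takes "a sample" as antecedent — a donkey pronoun bound across the clause boundary.
Weak reading: every researcher r with some collected-sample has at least one collected-sample s such that labelled(r,s) ∧ froze(r,s).
Per researcher: r1:✓  r2:✓  r3:✓  r4:✓  r5:✓
Every researcher in the restrictor has a witness.

True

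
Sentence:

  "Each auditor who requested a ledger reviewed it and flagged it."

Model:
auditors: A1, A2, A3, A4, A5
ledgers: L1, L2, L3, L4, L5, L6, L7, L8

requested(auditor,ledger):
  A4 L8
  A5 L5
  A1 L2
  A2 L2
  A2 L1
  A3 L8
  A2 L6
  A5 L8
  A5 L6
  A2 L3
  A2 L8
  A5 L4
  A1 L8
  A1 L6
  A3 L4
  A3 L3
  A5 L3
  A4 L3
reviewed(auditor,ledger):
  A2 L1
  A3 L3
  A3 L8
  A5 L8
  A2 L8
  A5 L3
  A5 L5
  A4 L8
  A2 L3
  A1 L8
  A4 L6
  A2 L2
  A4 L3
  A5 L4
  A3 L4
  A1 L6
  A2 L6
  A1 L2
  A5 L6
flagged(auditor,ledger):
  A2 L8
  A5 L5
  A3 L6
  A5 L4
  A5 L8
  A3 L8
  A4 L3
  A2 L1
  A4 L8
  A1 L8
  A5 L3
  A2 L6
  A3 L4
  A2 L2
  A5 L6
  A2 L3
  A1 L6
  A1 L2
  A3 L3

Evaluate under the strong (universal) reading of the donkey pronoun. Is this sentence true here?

True

"it" takes "a ledger" as antecedent — a donkey pronoun bound across the clause boundary.
Strong reading: for every (a,l) with requested(a,l), reviewed(a,l) ∧ flagged(a,l).
Restrictor pairs: (A1,L2) ✓  (A1,L6) ✓  (A1,L8) ✓  (A2,L1) ✓  (A2,L2) ✓  (A2,L3) ✓  (A2,L6) ✓  (A2,L8) ✓  (A3,L3) ✓  (A3,L4) ✓  (A3,L8) ✓  (A4,L3) ✓  (A4,L8) ✓  (A5,L3) ✓  (A5,L4) ✓  (A5,L5) ✓  (A5,L6) ✓  (A5,L8) ✓
Every restrictor pair satisfies the scope.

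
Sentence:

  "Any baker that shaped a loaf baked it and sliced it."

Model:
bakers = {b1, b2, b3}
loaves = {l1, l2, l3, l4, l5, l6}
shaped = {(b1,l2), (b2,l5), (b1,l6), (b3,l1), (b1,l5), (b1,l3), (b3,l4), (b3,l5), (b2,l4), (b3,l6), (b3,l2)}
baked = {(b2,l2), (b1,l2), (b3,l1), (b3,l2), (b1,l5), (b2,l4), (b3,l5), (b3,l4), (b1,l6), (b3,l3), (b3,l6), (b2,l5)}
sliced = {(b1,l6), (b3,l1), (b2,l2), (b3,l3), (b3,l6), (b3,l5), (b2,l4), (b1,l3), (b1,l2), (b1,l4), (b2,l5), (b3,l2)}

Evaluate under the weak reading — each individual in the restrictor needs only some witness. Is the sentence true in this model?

True

"it" takes "a loaf" as antecedent — a donkey pronoun bound across the clause boundary.
Weak reading: every baker b with some shaped-loaf has at least one shaped-loaf l such that baked(b,l) ∧ sliced(b,l).
Per baker: b1:✓  b2:✓  b3:✓
Every baker in the restrictor has a witness.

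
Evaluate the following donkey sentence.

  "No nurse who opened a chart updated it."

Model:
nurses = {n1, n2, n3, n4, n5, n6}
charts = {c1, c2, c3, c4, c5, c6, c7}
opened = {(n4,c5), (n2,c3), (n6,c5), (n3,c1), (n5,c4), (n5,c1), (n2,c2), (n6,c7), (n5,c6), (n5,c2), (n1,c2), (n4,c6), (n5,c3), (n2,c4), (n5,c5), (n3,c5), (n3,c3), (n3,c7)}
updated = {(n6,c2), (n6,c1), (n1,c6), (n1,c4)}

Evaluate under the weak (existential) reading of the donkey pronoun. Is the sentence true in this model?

True

"it" takes "a chart" as antecedent — a donkey pronoun bound across the clause boundary.
Truth condition: for no (n,c) with opened(n,c) does updated(n,c) hold.
Restrictor pairs — does the scope hold? (n1,c2):fails  (n2,c2):fails  (n2,c3):fails  (n2,c4):fails  (n3,c1):fails  (n3,c3):fails  (n3,c5):fails  (n3,c7):fails  (n4,c5):fails  (n4,c6):fails  (n5,c1):fails  (n5,c2):fails  (n5,c3):fails  (n5,c4):fails  (n5,c5):fails  (n5,c6):fails  (n6,c5):fails  (n6,c7):fails
Scope holds for no restrictor pair, so the sentence is true.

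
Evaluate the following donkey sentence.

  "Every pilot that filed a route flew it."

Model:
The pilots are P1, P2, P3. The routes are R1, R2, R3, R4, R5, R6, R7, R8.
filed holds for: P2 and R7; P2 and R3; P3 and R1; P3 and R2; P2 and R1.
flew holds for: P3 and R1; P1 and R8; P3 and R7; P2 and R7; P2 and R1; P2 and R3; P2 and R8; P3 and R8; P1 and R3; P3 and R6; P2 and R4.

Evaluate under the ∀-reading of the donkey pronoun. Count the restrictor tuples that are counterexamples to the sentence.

1

"it" takes "a route" as antecedent — a donkey pronoun bound across the clause boundary.
Strong reading: for every (p,r) with filed(p,r), flew(p,r).
Restrictor pairs: (P2,R1) ✓  (P2,R3) ✓  (P2,R7) ✓  (P3,R1) ✓  (P3,R2) ✗
Counterexamples (restrictor pairs failing the scope): 1.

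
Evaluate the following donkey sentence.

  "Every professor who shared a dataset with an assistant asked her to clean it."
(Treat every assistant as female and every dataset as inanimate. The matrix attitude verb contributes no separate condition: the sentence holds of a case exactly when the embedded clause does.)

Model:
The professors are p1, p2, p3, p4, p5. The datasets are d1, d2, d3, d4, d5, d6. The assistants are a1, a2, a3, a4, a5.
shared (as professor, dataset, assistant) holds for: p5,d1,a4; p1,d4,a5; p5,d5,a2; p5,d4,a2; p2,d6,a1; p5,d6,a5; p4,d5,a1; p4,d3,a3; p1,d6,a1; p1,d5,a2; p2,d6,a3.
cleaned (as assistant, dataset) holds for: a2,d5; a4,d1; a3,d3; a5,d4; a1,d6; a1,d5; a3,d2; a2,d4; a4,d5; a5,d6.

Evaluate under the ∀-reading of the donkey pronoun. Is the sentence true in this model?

False

"her" takes "an assistant" as antecedent and "it" takes "a dataset"; both are donkey pronouns co-varying with the restrictor.
Strong reading: for every (p,d,a) with shared(p,d,a), cleaned(a,d).
Restrictor triples: (p1,d4,a5)→cleaned(a5,d4) ✓  (p1,d5,a2)→cleaned(a2,d5) ✓  (p1,d6,a1)→cleaned(a1,d6) ✓  (p2,d6,a1)→cleaned(a1,d6) ✓  (p2,d6,a3)→cleaned(a3,d6) ✗  (p4,d3,a3)→cleaned(a3,d3) ✓  (p4,d5,a1)→cleaned(a1,d5) ✓  (p5,d1,a4)→cleaned(a4,d1) ✓  (p5,d4,a2)→cleaned(a2,d4) ✓  (p5,d5,a2)→cleaned(a2,d5) ✓  (p5,d6,a5)→cleaned(a5,d6) ✓
Counterexample: (p2,d6,a3) — cleaned(a3,d6) does not hold.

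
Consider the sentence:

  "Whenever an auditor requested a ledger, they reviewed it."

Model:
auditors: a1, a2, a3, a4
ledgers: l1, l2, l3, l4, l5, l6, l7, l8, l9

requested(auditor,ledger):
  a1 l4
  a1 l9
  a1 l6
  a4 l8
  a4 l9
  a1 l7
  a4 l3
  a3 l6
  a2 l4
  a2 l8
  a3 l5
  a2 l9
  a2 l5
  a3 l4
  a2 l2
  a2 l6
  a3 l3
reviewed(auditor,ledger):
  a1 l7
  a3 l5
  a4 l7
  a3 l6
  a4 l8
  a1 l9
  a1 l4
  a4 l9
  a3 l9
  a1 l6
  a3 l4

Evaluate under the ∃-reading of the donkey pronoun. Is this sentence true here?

False

"it" takes "a ledger" as antecedent — a donkey pronoun bound across the clause boundary.
Weak reading: every auditor a with some requested-ledger has at least one requested-ledger l such that reviewed(a,l).
Per auditor: a1:✓  a2:✗  a3:✓  a4:✓
a2 has no witness among its requested-ledgers.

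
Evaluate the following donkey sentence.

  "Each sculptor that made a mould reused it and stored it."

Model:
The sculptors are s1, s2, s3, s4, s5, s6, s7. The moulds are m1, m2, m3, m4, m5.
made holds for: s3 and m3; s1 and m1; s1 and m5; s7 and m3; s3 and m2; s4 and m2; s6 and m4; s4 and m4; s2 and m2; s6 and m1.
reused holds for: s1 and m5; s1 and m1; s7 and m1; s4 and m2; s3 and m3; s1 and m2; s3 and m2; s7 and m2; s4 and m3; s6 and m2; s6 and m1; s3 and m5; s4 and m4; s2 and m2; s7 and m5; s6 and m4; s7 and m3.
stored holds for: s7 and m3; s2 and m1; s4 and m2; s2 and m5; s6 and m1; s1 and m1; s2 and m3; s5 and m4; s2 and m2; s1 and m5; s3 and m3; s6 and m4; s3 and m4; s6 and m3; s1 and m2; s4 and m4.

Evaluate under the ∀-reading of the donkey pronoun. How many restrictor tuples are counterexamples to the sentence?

"it" takes "a mould" as antecedent — a donkey pronoun bound across the clause boundary.
Strong reading: for every (s,m) with made(s,m), reused(s,m) ∧ stored(s,m).
Restrictor pairs: (s1,m1) ✓  (s1,m5) ✓  (s2,m2) ✓  (s3,m2) ✗  (s3,m3) ✓  (s4,m2) ✓  (s4,m4) ✓  (s6,m1) ✓  (s6,m4) ✓  (s7,m3) ✓
Counterexamples (restrictor pairs failing the scope): 1.

1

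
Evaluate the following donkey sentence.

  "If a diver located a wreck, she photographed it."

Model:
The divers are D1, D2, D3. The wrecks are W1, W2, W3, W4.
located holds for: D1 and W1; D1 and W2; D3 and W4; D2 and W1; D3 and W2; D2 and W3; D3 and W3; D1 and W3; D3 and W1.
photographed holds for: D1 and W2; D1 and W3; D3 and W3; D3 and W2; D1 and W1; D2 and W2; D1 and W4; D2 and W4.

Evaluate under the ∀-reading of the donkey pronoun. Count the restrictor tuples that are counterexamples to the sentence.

"it" takes "a wreck" as antecedent — a donkey pronoun bound across the clause boundary.
Strong reading: for every (d,w) with located(d,w), photographed(d,w).
Restrictor pairs: (D1,W1) ✓  (D1,W2) ✓  (D1,W3) ✓  (D2,W1) ✗  (D2,W3) ✗  (D3,W1) ✗  (D3,W2) ✓  (D3,W3) ✓  (D3,W4) ✗
Counterexamples (restrictor pairs failing the scope): 4.

4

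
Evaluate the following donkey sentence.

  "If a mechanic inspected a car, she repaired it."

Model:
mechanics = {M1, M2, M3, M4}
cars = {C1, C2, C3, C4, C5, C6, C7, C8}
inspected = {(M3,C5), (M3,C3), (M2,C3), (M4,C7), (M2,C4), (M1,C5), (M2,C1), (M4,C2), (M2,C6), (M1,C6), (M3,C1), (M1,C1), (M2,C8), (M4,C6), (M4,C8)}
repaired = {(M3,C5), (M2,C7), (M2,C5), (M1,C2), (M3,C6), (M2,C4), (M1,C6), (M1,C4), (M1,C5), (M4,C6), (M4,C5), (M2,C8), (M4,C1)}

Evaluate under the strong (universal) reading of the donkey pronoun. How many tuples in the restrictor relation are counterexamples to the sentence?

9

"it" takes "a car" as antecedent — a donkey pronoun bound across the clause boundary.
Strong reading: for every (m,c) with inspected(m,c), repaired(m,c).
Restrictor pairs: (M1,C1) ✗  (M1,C5) ✓  (M1,C6) ✓  (M2,C1) ✗  (M2,C3) ✗  (M2,C4) ✓  (M2,C6) ✗  (M2,C8) ✓  (M3,C1) ✗  (M3,C3) ✗  (M3,C5) ✓  (M4,C2) ✗  (M4,C6) ✓  (M4,C7) ✗  (M4,C8) ✗
Counterexamples (restrictor pairs failing the scope): 9.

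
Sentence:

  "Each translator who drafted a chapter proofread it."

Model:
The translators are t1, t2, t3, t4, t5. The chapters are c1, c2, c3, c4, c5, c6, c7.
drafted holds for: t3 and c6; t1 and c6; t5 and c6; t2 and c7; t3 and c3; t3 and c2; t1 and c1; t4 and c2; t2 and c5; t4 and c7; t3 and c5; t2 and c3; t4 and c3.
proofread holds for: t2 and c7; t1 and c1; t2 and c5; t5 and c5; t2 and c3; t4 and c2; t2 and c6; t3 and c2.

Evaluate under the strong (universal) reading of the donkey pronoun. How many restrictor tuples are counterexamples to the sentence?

"it" takes "a chapter" as antecedent — a donkey pronoun bound across the clause boundary.
Strong reading: for every (t,c) with drafted(t,c), proofread(t,c).
Restrictor pairs: (t1,c1) ✓  (t1,c6) ✗  (t2,c3) ✓  (t2,c5) ✓  (t2,c7) ✓  (t3,c2) ✓  (t3,c3) ✗  (t3,c5) ✗  (t3,c6) ✗  (t4,c2) ✓  (t4,c3) ✗  (t4,c7) ✗  (t5,c6) ✗
Counterexamples (restrictor pairs failing the scope): 7.

7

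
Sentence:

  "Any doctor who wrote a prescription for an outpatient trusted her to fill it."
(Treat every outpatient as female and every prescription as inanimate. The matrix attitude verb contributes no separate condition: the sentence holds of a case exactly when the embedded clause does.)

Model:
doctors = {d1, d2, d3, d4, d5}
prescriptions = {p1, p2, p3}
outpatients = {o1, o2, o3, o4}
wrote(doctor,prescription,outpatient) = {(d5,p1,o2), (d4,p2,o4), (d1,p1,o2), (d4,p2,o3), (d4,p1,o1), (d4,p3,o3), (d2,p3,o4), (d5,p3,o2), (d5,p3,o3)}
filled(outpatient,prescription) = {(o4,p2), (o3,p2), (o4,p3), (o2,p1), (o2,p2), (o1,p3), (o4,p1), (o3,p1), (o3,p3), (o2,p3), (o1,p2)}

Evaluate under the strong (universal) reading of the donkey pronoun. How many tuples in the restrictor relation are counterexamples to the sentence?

"her" takes "an outpatient" as antecedent and "it" takes "a prescription"; both are donkey pronouns co-varying with the restrictor.
Strong reading: for every (d,p,o) with wrote(d,p,o), filled(o,p).
Restrictor triples: (d1,p1,o2)→filled(o2,p1) ✓  (d2,p3,o4)→filled(o4,p3) ✓  (d4,p1,o1)→filled(o1,p1) ✗  (d4,p2,o3)→filled(o3,p2) ✓  (d4,p2,o4)→filled(o4,p2) ✓  (d4,p3,o3)→filled(o3,p3) ✓  (d5,p1,o2)→filled(o2,p1) ✓  (d5,p3,o2)→filled(o2,p3) ✓  (d5,p3,o3)→filled(o3,p3) ✓
Counterexamples (restrictor triples failing the scope): 1.

1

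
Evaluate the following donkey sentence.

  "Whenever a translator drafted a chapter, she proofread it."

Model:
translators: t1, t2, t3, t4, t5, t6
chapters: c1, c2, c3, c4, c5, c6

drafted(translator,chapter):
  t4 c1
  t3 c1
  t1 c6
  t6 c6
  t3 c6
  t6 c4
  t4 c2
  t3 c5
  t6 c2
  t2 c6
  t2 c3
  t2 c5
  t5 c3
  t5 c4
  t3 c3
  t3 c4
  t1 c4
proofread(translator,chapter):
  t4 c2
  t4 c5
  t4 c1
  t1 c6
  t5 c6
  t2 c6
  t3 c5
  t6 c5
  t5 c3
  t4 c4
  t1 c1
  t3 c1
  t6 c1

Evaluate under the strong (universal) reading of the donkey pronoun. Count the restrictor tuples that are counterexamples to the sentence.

"it" takes "a chapter" as antecedent — a donkey pronoun bound across the clause boundary.
Strong reading: for every (t,c) with drafted(t,c), proofread(t,c).
Restrictor pairs: (t1,c4) ✗  (t1,c6) ✓  (t2,c3) ✗  (t2,c5) ✗  (t2,c6) ✓  (t3,c1) ✓  (t3,c3) ✗  (t3,c4) ✗  (t3,c5) ✓  (t3,c6) ✗  (t4,c1) ✓  (t4,c2) ✓  (t5,c3) ✓  (t5,c4) ✗  (t6,c2) ✗  (t6,c4) ✗  (t6,c6) ✗
Counterexamples (restrictor pairs failing the scope): 10.

10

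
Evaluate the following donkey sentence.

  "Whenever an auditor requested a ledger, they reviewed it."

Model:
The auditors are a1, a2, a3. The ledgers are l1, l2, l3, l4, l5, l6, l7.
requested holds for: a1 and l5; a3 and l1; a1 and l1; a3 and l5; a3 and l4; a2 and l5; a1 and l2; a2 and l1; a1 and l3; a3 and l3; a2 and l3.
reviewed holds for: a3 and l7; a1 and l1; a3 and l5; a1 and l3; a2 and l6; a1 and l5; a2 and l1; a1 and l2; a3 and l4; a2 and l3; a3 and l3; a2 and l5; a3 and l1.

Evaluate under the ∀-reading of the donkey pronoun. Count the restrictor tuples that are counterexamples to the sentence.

0

"it" takes "a ledger" as antecedent — a donkey pronoun bound across the clause boundary.
Strong reading: for every (a,l) with requested(a,l), reviewed(a,l).
Restrictor pairs: (a1,l1) ✓  (a1,l2) ✓  (a1,l3) ✓  (a1,l5) ✓  (a2,l1) ✓  (a2,l3) ✓  (a2,l5) ✓  (a3,l1) ✓  (a3,l3) ✓  (a3,l4) ✓  (a3,l5) ✓
Counterexamples (restrictor pairs failing the scope): 0.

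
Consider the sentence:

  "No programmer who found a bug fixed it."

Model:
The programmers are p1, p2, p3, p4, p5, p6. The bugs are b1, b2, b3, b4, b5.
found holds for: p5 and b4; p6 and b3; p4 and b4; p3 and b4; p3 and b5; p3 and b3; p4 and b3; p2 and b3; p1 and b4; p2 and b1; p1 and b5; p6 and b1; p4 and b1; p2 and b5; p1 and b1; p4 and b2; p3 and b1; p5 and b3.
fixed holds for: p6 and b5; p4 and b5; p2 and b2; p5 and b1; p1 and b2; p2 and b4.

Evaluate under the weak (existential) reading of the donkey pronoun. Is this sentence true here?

"it" takes "a bug" as antecedent — a donkey pronoun bound across the clause boundary.
Truth condition: for no (p,b) with found(p,b) does fixed(p,b) hold.
Restrictor pairs — does the scope hold? (p1,b1):fails  (p1,b4):fails  (p1,b5):fails  (p2,b1):fails  (p2,b3):fails  (p2,b5):fails  (p3,b1):fails  (p3,b3):fails  (p3,b4):fails  (p3,b5):fails  (p4,b1):fails  (p4,b2):fails  (p4,b3):fails  (p4,b4):fails  (p5,b3):fails  (p5,b4):fails  (p6,b1):fails  (p6,b3):fails
Scope holds for no restrictor pair, so the sentence is true.

True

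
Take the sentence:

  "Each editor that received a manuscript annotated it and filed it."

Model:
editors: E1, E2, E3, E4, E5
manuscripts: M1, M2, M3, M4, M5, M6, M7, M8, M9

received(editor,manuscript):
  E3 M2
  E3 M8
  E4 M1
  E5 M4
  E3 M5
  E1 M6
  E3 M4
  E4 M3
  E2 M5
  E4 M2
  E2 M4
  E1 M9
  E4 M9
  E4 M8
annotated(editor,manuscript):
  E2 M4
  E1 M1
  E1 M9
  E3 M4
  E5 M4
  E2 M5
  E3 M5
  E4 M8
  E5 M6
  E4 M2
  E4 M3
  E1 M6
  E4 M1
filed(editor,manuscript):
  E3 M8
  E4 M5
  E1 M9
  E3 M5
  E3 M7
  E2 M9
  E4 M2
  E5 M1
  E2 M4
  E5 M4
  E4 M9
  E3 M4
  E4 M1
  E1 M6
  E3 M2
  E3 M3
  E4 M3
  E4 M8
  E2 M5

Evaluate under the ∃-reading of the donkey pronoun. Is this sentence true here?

"it" takes "a manuscript" as antecedent — a donkey pronoun bound across the clause boundary.
Weak reading: every editor e with some received-manuscript has at least one received-manuscript m such that annotated(e,m) ∧ filed(e,m).
Per editor: E1:✓  E2:✓  E3:✓  E4:✓  E5:✓
Every editor in the restrictor has a witness.

True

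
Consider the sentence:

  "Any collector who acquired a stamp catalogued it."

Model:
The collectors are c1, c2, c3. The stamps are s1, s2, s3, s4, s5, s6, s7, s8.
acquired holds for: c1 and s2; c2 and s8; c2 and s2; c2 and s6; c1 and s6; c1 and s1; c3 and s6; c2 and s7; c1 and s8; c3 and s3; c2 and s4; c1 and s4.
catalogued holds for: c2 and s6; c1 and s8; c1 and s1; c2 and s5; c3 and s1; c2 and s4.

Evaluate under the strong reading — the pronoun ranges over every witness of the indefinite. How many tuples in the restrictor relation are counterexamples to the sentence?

"it" takes "a stamp" as antecedent — a donkey pronoun bound across the clause boundary.
Strong reading: for every (c,s) with acquired(c,s), catalogued(c,s).
Restrictor pairs: (c1,s1) ✓  (c1,s2) ✗  (c1,s4) ✗  (c1,s6) ✗  (c1,s8) ✓  (c2,s2) ✗  (c2,s4) ✓  (c2,s6) ✓  (c2,s7) ✗  (c2,s8) ✗  (c3,s3) ✗  (c3,s6) ✗
Counterexamples (restrictor pairs failing the scope): 8.

8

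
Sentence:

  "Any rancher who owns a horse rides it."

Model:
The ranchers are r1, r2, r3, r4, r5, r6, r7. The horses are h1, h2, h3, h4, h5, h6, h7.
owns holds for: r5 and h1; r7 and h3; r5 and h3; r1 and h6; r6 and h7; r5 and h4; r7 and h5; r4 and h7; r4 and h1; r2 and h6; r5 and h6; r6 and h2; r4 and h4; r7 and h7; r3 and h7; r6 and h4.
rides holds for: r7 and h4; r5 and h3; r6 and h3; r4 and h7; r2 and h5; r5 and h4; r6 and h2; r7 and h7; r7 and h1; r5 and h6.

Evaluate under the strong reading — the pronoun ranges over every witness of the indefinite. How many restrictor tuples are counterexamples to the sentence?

"it" takes "a horse" as antecedent — a donkey pronoun bound across the clause boundary.
Strong reading: for every (r,h) with owns(r,h), rides(r,h).
Restrictor pairs: (r1,h6) ✗  (r2,h6) ✗  (r3,h7) ✗  (r4,h1) ✗  (r4,h4) ✗  (r4,h7) ✓  (r5,h1) ✗  (r5,h3) ✓  (r5,h4) ✓  (r5,h6) ✓  (r6,h2) ✓  (r6,h4) ✗  (r6,h7) ✗  (r7,h3) ✗  (r7,h5) ✗  (r7,h7) ✓
Counterexamples (restrictor pairs failing the scope): 10.

10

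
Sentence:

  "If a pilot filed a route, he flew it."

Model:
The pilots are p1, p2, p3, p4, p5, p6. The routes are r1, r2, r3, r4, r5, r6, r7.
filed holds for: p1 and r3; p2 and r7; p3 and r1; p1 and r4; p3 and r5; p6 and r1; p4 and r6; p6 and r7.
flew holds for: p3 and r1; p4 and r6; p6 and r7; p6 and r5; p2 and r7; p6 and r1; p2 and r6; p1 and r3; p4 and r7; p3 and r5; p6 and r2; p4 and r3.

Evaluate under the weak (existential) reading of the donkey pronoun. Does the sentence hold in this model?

True

"it" takes "a route" as antecedent — a donkey pronoun bound across the clause boundary.
Weak reading: every pilot p with some filed-route has at least one filed-route r such that flew(p,r).
Per pilot: p1:✓  p2:✓  p3:✓  p4:✓  p6:✓
Every pilot in the restrictor has a witness.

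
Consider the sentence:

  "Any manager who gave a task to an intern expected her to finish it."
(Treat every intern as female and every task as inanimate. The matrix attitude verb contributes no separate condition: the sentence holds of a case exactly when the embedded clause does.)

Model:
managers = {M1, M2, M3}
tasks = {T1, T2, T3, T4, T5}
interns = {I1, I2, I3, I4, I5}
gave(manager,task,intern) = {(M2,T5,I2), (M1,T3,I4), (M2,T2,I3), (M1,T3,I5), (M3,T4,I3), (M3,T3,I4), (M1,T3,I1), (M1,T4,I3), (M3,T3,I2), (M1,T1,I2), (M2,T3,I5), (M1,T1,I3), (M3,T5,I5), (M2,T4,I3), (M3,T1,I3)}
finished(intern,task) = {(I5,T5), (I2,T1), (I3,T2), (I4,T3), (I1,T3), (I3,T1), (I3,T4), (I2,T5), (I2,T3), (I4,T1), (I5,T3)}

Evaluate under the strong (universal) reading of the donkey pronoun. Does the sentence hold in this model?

"her" takes "an intern" as antecedent and "it" takes "a task"; both are donkey pronouns co-varying with the restrictor.
Strong reading: for every (m,t,i) with gave(m,t,i), finished(i,t).
Restrictor triples: (M1,T1,I2)→finished(I2,T1) ✓  (M1,T1,I3)→finished(I3,T1) ✓  (M1,T3,I1)→finished(I1,T3) ✓  (M1,T3,I4)→finished(I4,T3) ✓  (M1,T3,I5)→finished(I5,T3) ✓  (M1,T4,I3)→finished(I3,T4) ✓  (M2,T2,I3)→finished(I3,T2) ✓  (M2,T3,I5)→finished(I5,T3) ✓  (M2,T4,I3)→finished(I3,T4) ✓  (M2,T5,I2)→finished(I2,T5) ✓  (M3,T1,I3)→finished(I3,T1) ✓  (M3,T3,I2)→finished(I2,T3) ✓  (M3,T3,I4)→finished(I4,T3) ✓  (M3,T4,I3)→finished(I3,T4) ✓  (M3,T5,I5)→finished(I5,T5) ✓
Every restrictor triple satisfies the scope.

True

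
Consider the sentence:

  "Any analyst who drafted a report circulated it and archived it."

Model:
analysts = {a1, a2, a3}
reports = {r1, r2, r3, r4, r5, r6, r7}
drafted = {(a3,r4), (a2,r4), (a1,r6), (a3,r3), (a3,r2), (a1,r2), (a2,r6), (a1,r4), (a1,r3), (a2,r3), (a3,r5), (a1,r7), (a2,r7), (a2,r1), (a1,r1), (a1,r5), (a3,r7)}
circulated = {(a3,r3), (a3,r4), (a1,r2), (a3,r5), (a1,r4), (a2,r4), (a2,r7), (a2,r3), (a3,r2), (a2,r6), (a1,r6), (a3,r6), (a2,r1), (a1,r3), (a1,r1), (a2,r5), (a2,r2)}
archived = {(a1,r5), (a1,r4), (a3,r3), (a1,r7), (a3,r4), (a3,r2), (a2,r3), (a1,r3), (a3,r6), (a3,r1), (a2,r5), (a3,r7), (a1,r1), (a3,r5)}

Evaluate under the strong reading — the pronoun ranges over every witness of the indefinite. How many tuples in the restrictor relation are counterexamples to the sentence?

"it" takes "a report" as antecedent — a donkey pronoun bound across the clause boundary.
Strong reading: for every (a,r) with drafted(a,r), circulated(a,r) ∧ archived(a,r).
Restrictor pairs: (a1,r1) ✓  (a1,r2) ✗  (a1,r3) ✓  (a1,r4) ✓  (a1,r5) ✗  (a1,r6) ✗  (a1,r7) ✗  (a2,r1) ✗  (a2,r3) ✓  (a2,r4) ✗  (a2,r6) ✗  (a2,r7) ✗  (a3,r2) ✓  (a3,r3) ✓  (a3,r4) ✓  (a3,r5) ✓  (a3,r7) ✗
Counterexamples (restrictor pairs failing the scope): 9.

9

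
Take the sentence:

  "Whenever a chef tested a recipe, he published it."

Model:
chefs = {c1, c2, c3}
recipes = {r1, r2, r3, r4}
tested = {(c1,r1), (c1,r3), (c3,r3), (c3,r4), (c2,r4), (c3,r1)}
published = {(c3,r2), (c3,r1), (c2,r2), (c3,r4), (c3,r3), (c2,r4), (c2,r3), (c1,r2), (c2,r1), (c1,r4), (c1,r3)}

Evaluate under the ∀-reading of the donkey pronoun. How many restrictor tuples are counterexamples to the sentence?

"it" takes "a recipe" as antecedent — a donkey pronoun bound across the clause boundary.
Strong reading: for every (c,r) with tested(c,r), published(c,r).
Restrictor pairs: (c1,r1) ✗  (c1,r3) ✓  (c2,r4) ✓  (c3,r1) ✓  (c3,r3) ✓  (c3,r4) ✓
Counterexamples (restrictor pairs failing the scope): 1.

1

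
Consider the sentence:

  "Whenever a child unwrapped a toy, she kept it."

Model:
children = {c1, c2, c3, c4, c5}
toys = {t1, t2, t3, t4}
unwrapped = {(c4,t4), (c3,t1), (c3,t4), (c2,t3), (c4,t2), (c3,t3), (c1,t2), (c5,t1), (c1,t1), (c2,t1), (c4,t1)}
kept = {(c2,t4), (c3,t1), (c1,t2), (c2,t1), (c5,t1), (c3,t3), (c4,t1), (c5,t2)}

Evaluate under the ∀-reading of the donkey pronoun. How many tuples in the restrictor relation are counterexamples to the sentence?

5

"it" takes "a toy" as antecedent — a donkey pronoun bound across the clause boundary.
Strong reading: for every (c,t) with unwrapped(c,t), kept(c,t).
Restrictor pairs: (c1,t1) ✗  (c1,t2) ✓  (c2,t1) ✓  (c2,t3) ✗  (c3,t1) ✓  (c3,t3) ✓  (c3,t4) ✗  (c4,t1) ✓  (c4,t2) ✗  (c4,t4) ✗  (c5,t1) ✓
Counterexamples (restrictor pairs failing the scope): 5.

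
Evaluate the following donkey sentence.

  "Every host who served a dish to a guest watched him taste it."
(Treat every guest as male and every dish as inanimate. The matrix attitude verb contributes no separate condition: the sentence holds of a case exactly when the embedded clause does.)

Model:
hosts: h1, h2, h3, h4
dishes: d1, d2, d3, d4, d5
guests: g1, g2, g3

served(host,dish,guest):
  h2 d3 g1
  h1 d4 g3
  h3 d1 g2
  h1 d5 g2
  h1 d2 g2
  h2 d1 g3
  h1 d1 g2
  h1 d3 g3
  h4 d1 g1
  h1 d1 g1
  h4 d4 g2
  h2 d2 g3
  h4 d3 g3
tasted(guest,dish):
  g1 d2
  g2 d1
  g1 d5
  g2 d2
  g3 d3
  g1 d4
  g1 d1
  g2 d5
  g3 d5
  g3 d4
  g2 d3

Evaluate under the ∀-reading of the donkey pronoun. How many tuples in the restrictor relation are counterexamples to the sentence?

4

"him" takes "a guest" as antecedent and "it" takes "a dish"; both are donkey pronouns co-varying with the restrictor.
Strong reading: for every (h,d,g) with served(h,d,g), tasted(g,d).
Restrictor triples: (h1,d1,g1)→tasted(g1,d1) ✓  (h1,d1,g2)→tasted(g2,d1) ✓  (h1,d2,g2)→tasted(g2,d2) ✓  (h1,d3,g3)→tasted(g3,d3) ✓  (h1,d4,g3)→tasted(g3,d4) ✓  (h1,d5,g2)→tasted(g2,d5) ✓  (h2,d1,g3)→tasted(g3,d1) ✗  (h2,d2,g3)→tasted(g3,d2) ✗  (h2,d3,g1)→tasted(g1,d3) ✗  (h3,d1,g2)→tasted(g2,d1) ✓  (h4,d1,g1)→tasted(g1,d1) ✓  (h4,d3,g3)→tasted(g3,d3) ✓  (h4,d4,g2)→tasted(g2,d4) ✗
Counterexamples (restrictor triples failing the scope): 4.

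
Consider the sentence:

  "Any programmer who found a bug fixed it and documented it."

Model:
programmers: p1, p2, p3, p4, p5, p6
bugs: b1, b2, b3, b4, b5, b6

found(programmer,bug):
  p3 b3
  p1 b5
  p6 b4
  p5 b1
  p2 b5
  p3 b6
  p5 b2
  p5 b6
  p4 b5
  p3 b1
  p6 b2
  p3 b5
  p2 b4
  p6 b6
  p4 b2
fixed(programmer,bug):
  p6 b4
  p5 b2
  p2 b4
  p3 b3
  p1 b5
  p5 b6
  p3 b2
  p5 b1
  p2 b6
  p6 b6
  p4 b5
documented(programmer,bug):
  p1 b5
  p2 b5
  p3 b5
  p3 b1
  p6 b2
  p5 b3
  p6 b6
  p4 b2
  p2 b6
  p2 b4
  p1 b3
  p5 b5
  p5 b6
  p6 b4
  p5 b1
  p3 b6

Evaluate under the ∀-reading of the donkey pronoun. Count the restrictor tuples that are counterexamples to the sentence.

"it" takes "a bug" as antecedent — a donkey pronoun bound across the clause boundary.
Strong reading: for every (p,b) with found(p,b), fixed(p,b) ∧ documented(p,b).
Restrictor pairs: (p1,b5) ✓  (p2,b4) ✓  (p2,b5) ✗  (p3,b1) ✗  (p3,b3) ✗  (p3,b5) ✗  (p3,b6) ✗  (p4,b2) ✗  (p4,b5) ✗  (p5,b1) ✓  (p5,b2) ✗  (p5,b6) ✓  (p6,b2) ✗  (p6,b4) ✓  (p6,b6) ✓
Counterexamples (restrictor pairs failing the scope): 9.

9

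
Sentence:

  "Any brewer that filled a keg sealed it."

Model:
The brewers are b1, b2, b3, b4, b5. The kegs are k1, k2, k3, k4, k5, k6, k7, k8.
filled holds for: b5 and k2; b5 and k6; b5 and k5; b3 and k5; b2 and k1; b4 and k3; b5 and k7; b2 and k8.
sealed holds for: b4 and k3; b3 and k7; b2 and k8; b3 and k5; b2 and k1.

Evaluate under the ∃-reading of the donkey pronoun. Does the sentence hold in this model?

"it" takes "a keg" as antecedent — a donkey pronoun bound across the clause boundary.
Weak reading: every brewer b with some filled-keg has at least one filled-keg k such that sealed(b,k).
Per brewer: b2:✓  b3:✓  b4:✓  b5:✗
b5 has no witness among its filled-kegs.

False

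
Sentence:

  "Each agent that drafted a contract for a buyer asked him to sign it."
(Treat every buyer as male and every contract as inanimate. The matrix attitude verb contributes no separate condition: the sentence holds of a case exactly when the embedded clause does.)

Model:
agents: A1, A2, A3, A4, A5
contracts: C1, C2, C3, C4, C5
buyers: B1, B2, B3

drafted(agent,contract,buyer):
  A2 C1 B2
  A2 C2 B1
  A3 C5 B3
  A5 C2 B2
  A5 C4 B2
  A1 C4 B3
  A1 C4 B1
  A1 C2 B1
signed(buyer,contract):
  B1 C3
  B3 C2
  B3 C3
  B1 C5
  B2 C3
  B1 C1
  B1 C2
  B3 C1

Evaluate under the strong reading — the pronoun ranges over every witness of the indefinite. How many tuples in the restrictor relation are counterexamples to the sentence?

6

"him" takes "a buyer" as antecedent and "it" takes "a contract"; both are donkey pronouns co-varying with the restrictor.
Strong reading: for every (a,c,b) with drafted(a,c,b), signed(b,c).
Restrictor triples: (A1,C2,B1)→signed(B1,C2) ✓  (A1,C4,B1)→signed(B1,C4) ✗  (A1,C4,B3)→signed(B3,C4) ✗  (A2,C1,B2)→signed(B2,C1) ✗  (A2,C2,B1)→signed(B1,C2) ✓  (A3,C5,B3)→signed(B3,C5) ✗  (A5,C2,B2)→signed(B2,C2) ✗  (A5,C4,B2)→signed(B2,C4) ✗
Counterexamples (restrictor triples failing the scope): 6.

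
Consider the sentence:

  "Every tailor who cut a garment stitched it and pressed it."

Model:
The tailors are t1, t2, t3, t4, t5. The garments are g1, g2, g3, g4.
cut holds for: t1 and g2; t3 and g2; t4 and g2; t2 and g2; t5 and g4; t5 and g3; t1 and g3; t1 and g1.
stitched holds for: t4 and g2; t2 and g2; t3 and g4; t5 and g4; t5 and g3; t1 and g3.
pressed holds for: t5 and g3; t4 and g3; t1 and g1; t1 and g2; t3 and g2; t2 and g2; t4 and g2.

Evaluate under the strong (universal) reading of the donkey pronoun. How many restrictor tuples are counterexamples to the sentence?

5

"it" takes "a garment" as antecedent — a donkey pronoun bound across the clause boundary.
Strong reading: for every (t,g) with cut(t,g), stitched(t,g) ∧ pressed(t,g).
Restrictor pairs: (t1,g1) ✗  (t1,g2) ✗  (t1,g3) ✗  (t2,g2) ✓  (t3,g2) ✗  (t4,g2) ✓  (t5,g3) ✓  (t5,g4) ✗
Counterexamples (restrictor pairs failing the scope): 5.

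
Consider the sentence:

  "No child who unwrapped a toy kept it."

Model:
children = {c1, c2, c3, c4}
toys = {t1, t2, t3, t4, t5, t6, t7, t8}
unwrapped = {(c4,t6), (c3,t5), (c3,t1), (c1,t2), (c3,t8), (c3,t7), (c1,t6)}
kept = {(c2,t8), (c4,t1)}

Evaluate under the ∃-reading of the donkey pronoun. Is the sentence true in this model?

True

"it" takes "a toy" as antecedent — a donkey pronoun bound across the clause boundary.
Truth condition: for no (c,t) with unwrapped(c,t) does kept(c,t) hold.
Restrictor pairs — does the scope hold? (c1,t2):fails  (c1,t6):fails  (c3,t1):fails  (c3,t5):fails  (c3,t7):fails  (c3,t8):fails  (c4,t6):fails
Scope holds for no restrictor pair, so the sentence is true.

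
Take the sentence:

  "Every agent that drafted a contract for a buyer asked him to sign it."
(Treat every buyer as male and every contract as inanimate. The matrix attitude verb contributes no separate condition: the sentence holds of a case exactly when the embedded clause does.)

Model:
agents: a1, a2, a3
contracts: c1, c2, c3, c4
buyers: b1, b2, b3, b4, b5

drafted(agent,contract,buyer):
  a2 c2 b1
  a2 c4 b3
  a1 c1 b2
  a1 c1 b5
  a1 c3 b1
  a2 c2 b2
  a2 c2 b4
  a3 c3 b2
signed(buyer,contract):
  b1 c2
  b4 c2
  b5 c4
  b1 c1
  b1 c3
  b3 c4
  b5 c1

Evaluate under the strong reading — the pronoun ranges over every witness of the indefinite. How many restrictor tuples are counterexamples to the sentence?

3

"him" takes "a buyer" as antecedent and "it" takes "a contract"; both are donkey pronouns co-varying with the restrictor.
Strong reading: for every (a,c,b) with drafted(a,c,b), signed(b,c).
Restrictor triples: (a1,c1,b2)→signed(b2,c1) ✗  (a1,c1,b5)→signed(b5,c1) ✓  (a1,c3,b1)→signed(b1,c3) ✓  (a2,c2,b1)→signed(b1,c2) ✓  (a2,c2,b2)→signed(b2,c2) ✗  (a2,c2,b4)→signed(b4,c2) ✓  (a2,c4,b3)→signed(b3,c4) ✓  (a3,c3,b2)→signed(b2,c3) ✗
Counterexamples (restrictor triples failing the scope): 3.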